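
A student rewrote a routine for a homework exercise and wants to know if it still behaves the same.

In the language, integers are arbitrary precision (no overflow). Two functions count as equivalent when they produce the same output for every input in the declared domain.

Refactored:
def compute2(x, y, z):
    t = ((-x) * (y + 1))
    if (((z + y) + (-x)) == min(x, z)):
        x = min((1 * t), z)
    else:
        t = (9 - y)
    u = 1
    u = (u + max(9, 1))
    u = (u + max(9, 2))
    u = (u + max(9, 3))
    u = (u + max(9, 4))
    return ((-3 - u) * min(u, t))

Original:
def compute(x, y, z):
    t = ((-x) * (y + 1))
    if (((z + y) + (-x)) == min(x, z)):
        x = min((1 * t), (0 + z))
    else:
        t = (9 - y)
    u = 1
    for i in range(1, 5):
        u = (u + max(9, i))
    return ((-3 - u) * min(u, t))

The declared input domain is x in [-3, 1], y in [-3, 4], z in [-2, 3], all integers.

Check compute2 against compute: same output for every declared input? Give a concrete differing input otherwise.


Differences: loop structure differs; and arithmetic usage differs; and local variable names differ; and statement counts differ; and min/max/abs usage differs; and constant usage differs — yet all 240 inputs agree.
verdict: equivalent


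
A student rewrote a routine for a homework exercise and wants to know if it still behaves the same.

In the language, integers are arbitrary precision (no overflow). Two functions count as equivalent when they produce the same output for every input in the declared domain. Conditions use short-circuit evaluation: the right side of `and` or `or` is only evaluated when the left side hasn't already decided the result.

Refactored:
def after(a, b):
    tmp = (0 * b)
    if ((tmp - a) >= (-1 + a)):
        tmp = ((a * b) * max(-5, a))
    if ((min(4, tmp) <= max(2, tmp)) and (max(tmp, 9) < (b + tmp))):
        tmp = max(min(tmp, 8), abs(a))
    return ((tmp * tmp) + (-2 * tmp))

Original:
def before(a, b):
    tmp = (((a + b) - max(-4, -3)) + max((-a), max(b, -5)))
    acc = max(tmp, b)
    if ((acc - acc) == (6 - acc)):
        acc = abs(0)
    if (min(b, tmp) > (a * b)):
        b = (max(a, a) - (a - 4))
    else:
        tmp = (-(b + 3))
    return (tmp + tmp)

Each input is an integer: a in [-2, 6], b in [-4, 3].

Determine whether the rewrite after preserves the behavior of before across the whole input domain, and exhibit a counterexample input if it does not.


Try a=-2, b=-4.
before: tmp becomes -1; next acc becomes -1; next ((acc - acc) == (6 - acc)) evaluates to false; next (min(b, tmp) > (a * b)) evaluates to false; next tmp becomes 1; next final value 2
after: tmp becomes 0; next ((tmp - a) >= (-1 + a)) evaluates to true; next tmp becomes -16; next ((min(4, tmp) <= max(2, tmp)) and (max(tmp, 9) < (b + tmp))) evaluates to false; next final value 288
2 vs 288 — the two versions disagree here.
verdict: not equivalent; witness: a=-2, b=-4


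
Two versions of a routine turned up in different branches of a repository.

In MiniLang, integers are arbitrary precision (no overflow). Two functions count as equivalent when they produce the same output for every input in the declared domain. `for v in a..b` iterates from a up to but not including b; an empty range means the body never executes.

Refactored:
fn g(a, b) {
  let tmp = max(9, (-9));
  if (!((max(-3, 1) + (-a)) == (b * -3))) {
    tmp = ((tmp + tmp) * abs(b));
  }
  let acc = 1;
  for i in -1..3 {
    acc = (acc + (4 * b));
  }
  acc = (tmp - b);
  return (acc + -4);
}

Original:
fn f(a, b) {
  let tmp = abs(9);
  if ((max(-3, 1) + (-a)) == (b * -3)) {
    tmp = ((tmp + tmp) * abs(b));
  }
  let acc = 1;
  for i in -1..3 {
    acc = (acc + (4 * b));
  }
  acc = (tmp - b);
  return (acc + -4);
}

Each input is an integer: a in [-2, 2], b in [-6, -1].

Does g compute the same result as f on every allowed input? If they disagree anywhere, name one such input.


On input a=-2, b=-6, f returns 11 while g returns 110.
verdict: not equivalent; witness: a=-2, b=-6


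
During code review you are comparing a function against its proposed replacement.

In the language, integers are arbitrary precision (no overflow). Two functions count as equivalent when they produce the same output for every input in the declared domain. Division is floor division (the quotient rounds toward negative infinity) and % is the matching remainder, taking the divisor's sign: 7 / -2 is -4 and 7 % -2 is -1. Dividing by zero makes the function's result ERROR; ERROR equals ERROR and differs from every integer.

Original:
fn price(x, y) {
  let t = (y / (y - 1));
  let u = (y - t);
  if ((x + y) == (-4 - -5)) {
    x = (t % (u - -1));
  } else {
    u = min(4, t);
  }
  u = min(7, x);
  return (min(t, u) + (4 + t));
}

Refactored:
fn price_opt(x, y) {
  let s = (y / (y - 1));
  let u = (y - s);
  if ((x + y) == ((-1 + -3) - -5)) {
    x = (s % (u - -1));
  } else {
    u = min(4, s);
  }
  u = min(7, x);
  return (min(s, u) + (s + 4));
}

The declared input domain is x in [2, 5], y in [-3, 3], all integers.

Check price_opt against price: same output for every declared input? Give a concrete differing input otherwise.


This is a faithful refactor — local variable names differ; and arithmetic usage differs; and constant usage differs, but the computed results match everywhere.
As a probe, take x=4, y=1: price runs divide-by-zero, output ERROR; price_opt runs divide-by-zero, output ERROR; both end at ERROR.
Across all 28 domain points the two functions coincide.
verdict: equivalent


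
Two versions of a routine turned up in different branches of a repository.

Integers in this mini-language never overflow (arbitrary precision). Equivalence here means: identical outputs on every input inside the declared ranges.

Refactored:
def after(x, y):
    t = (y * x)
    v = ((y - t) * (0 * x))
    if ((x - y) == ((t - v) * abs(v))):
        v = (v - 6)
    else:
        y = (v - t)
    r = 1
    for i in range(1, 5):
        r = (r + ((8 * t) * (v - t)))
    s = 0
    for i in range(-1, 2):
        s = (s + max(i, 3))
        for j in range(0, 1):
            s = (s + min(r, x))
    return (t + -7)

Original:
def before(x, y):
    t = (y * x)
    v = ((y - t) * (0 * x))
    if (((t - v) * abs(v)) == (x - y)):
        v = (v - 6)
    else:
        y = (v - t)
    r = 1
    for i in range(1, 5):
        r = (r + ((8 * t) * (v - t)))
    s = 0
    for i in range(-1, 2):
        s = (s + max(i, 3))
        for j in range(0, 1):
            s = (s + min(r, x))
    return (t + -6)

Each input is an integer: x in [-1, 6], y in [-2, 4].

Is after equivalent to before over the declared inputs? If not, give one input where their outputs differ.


There is a counterexample at x=-1, y=-2: -4 on one side, -5 on the other.
before: t becomes 2; next v becomes 0; next (((t - v) * abs(v)) == (x - y)) evaluates to false; next y becomes -2; next r becomes 1; next at i=1:; next r becomes -31; next at i=2:; next r becomes -63; next at i=3:; next r becomes -95; next at i=4:; next r becomes -127; next s becomes 0; next at i=-1:; next s becomes 3; next at j=0:; next s becomes -124; next at i=0:; next s becomes -121; next at j=0:; next s becomes -248; next at i=1:; next s becomes -245; next at j=0:; next s becomes -372; next final value -4
after: t becomes 2; next v becomes 0; next ((x - y) == ((t - v) * abs(v))) evaluates to false; next y becomes -2; next r becomes 1; next at i=1:; next r becomes -31; next at i=2:; next r becomes -63; next at i=3:; next r becomes -95; next at i=4:; next r becomes -127; next s becomes 0; next at i=-1:; next s becomes 3; next at j=0:; next s becomes -124; next at i=0:; next s becomes -121; next at j=0:; next s becomes -248; next at i=1:; next s becomes -245; next at j=0:; next s becomes -372; next final value -5
verdict: not equivalent; witness: x=-1, y=-2


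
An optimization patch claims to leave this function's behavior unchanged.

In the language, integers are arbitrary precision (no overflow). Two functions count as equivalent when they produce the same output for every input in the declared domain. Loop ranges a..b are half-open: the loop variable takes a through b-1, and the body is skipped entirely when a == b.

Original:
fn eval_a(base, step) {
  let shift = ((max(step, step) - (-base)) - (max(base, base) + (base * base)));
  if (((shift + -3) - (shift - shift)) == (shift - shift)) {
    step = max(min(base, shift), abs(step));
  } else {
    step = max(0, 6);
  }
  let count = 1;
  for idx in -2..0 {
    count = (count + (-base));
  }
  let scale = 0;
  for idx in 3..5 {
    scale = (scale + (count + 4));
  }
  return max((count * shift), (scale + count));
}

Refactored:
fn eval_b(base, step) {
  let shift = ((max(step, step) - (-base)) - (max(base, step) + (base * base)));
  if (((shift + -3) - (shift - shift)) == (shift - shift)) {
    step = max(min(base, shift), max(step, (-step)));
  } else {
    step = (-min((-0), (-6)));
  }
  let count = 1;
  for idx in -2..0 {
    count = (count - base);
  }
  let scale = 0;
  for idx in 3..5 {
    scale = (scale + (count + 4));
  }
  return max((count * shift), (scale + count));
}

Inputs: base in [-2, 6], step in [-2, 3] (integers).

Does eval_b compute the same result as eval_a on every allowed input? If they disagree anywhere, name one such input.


Not equivalent: base=2, step=3 separates them (3 vs 6).
eval_a: shift becomes -1; next (((shift + -3) - (shift - shift)) == (shift - shift)) evaluates to false; next step becomes 6; next count becomes 1; next at idx=-2:; next count becomes -1; next at idx=-1:; next count becomes -3; next scale becomes 0; next at idx=3:; next scale becomes 1; next at idx=4:; next scale becomes 2; next final value 3
eval_b: shift becomes -2; next (((shift + -3) - (shift - shift)) == (shift - shift)) evaluates to false; next step becomes 6; next count becomes 1; next at idx=-2:; next count becomes -1; next at idx=-1:; next count becomes -3; next scale becomes 0; next at idx=3:; next scale becomes 1; next at idx=4:; next scale becomes 2; next final value 6
verdict: not equivalent; witness: base=2, step=3


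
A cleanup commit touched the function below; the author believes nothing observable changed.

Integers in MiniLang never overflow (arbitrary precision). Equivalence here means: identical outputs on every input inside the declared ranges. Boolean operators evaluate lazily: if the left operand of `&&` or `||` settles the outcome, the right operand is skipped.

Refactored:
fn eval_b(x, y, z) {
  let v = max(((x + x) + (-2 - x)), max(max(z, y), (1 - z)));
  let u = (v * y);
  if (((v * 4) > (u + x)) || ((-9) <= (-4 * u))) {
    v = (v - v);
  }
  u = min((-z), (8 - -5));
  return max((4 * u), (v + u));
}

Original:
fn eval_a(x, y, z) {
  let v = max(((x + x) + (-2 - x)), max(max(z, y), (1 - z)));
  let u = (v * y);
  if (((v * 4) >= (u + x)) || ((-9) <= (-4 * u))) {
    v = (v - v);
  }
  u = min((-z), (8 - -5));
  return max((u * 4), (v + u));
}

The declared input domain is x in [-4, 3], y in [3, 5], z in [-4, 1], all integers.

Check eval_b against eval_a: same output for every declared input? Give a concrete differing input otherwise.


The rewrite breaks on x=0, y=4, z=-1, where the results are 4 and 5.
eval_a: v becomes 4; next u becomes 16; next (((v * 4) >= (u + x)) || ((-9) <= (-4 * u))) evaluates to true; next v becomes 0; next u becomes 1; next final value 4
eval_b: v becomes 4; next u becomes 16; next (((v * 4) > (u + x)) || ((-9) <= (-4 * u))) evaluates to false; next u becomes 1; next final value 5
verdict: not equivalent; witness: x=0, y=4, z=-1


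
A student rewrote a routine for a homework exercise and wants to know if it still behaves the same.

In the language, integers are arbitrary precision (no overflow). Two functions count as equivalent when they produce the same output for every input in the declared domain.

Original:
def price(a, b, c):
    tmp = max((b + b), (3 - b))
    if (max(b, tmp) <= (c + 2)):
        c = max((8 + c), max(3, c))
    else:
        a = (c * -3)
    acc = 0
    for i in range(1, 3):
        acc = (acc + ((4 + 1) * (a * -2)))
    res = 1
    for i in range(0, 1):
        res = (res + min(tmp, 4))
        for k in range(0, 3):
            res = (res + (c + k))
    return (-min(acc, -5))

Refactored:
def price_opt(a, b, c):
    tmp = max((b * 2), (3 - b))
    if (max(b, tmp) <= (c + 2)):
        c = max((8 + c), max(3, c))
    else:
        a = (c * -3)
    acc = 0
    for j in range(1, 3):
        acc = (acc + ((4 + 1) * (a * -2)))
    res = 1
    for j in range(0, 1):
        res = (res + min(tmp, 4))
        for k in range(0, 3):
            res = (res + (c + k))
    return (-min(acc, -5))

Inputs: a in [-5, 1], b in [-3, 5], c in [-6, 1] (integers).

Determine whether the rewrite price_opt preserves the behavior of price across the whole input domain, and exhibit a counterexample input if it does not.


Although constant usage differs, plus local variable names differ, plus arithmetic usage differs, 504/504 inputs agree.
verdict: equivalent


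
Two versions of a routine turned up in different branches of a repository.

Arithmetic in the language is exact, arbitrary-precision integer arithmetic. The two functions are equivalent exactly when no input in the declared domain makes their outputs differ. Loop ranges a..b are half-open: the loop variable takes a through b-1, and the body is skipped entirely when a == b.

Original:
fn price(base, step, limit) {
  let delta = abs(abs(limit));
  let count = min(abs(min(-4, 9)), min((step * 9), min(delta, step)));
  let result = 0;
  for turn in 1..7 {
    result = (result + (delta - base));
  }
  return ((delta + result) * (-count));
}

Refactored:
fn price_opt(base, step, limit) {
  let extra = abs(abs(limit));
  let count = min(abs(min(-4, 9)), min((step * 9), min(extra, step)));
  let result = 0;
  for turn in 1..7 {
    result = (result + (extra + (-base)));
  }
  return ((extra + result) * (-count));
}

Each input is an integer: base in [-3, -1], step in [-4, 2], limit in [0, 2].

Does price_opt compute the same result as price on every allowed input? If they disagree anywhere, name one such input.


The two versions differ — the changes include arithmetic usage differs; local variable names differ.
Tracing base=-3, step=-4, limit=1: price: delta becomes 1; next count becomes -36; next result becomes 0; next at turn=1:; next result becomes 4; next at turn=2:; next result becomes 8; next at turn=3:; next result becomes 12; next at turn=4:; next result becomes 16; next at turn=5:; next result becomes 20; next at turn=6:; next result becomes 24; next final value 900 | price_opt: extra becomes 1; next count becomes -36; next result becomes 0; next at turn=1:; next result becomes 4; next at turn=2:; next result becomes 8; next at turn=3:; next result becomes 12; next at turn=4:; next result becomes 16; next at turn=5:; next result becomes 20; next at turn=6:; next result becomes 24; next final value 900 — matching result 900.
Across all 63 domain points the two functions coincide.
verdict: equivalent


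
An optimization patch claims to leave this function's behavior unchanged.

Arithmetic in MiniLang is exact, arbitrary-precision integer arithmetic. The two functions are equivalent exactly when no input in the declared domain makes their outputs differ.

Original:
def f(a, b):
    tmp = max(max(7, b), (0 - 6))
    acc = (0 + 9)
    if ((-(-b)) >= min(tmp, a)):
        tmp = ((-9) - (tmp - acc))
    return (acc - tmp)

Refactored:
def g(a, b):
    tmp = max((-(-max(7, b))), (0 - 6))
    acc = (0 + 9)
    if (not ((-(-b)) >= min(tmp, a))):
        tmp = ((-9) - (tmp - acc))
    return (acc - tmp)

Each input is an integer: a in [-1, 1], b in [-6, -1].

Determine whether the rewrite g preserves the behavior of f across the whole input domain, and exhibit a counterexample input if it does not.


Run the pair on a=-1, b=-6.
f: tmp := 7 | acc := 9 | ((-(-b)) >= min(tmp, a)): false | result 2
g: tmp := 7 | acc := 9 | (not ((-(-b)) >= min(tmp, a))): true | tmp := -7 | result 16
2 vs 16 — the two versions disagree here.
verdict: not equivalent; witness: a=-1, b=-6


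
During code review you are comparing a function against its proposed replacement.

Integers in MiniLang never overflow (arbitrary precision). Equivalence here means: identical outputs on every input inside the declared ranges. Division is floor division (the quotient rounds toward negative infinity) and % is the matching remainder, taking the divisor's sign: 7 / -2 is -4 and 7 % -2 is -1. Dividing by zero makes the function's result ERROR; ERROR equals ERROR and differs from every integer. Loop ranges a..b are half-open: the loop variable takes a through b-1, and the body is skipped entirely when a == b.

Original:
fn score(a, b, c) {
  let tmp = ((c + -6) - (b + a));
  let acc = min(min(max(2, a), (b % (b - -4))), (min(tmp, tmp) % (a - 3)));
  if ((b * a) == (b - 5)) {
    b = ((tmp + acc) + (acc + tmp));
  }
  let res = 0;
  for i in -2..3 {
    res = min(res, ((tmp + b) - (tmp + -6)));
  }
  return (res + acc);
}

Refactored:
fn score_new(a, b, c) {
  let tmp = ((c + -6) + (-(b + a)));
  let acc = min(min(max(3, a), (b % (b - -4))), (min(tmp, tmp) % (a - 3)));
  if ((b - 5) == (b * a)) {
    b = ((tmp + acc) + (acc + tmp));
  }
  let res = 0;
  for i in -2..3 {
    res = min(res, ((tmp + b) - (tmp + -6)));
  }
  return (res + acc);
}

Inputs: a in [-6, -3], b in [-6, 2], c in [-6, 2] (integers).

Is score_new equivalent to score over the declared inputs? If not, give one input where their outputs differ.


Although `2` became `3`, no input in the stated domain can expose it.
Spot check at a=-6, b=2, c=-1 — score: tmp := -3 | acc := -3 | ((b * a) == (b - 5)): false | res := 0 | iter i=-2: | res := 0 | iter i=-1: | res := 0 | iter i=0: | res := 0 | iter i=1: | res := 0 | iter i=2: | res := 0 | result -3. score_new: tmp := -3 | acc := -3 | ((b - 5) == (b * a)): false | res := 0 | iter i=-2: | res := 0 | iter i=-1: | res := 0 | iter i=0: | res := 0 | iter i=1: | res := 0 | iter i=2: | res := 0 | result -3. Both give -3.
Across all 324 domain points the two functions coincide.
verdict: equivalent


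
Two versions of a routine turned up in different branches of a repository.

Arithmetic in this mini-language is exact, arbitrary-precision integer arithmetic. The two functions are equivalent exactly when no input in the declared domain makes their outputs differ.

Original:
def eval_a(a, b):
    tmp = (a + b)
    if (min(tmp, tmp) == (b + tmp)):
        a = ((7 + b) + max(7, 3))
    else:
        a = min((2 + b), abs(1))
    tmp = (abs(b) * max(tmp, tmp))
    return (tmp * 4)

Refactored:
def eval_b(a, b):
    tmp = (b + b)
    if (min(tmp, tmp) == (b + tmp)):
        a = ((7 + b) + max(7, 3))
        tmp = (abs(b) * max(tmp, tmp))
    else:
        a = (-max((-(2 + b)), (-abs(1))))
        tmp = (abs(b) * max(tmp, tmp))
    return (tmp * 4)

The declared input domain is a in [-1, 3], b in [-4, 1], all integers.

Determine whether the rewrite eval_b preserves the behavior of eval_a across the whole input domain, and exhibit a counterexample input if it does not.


Evaluate both at a=-1, b=-4.
eval_a: tmp=-5, then (min(tmp, tmp) == (b + tmp)) is false, then a=-2, then tmp=-20, then returns -80
eval_b: tmp=-8, then (min(tmp, tmp) == (b + tmp)) is false, then a=-2, then tmp=-32, then returns -128
-80 and -128 differ, so these are not the same function on this domain.
verdict: not equivalent; witness: a=-1, b=-4


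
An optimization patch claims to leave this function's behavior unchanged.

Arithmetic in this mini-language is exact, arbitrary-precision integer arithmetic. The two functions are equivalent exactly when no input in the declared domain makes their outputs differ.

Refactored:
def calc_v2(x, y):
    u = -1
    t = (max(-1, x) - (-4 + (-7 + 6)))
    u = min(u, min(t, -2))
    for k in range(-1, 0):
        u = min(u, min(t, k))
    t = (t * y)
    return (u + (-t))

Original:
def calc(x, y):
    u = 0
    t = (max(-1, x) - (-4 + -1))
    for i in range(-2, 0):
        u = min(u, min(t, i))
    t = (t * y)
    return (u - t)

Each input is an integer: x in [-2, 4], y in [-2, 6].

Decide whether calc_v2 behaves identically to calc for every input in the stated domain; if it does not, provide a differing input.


Equivalent. The one real change (`0` became `-1`) has no effect anywhere in the declared ranges.
Sweeping the whole domain (63 inputs) finds no disagreement.
One worked example (x=4, y=2) — calc: u becomes 0; next t becomes 9; next at i=-2:; next u becomes -2; next at i=-1:; next u becomes -2; next t becomes 18; next final value -20; calc_v2: u becomes -1; next t becomes 9; next u becomes -2; next at k=-1:; next u becomes -2; next t becomes 18; next final value -20; agreement on -20.
verdict: equivalent


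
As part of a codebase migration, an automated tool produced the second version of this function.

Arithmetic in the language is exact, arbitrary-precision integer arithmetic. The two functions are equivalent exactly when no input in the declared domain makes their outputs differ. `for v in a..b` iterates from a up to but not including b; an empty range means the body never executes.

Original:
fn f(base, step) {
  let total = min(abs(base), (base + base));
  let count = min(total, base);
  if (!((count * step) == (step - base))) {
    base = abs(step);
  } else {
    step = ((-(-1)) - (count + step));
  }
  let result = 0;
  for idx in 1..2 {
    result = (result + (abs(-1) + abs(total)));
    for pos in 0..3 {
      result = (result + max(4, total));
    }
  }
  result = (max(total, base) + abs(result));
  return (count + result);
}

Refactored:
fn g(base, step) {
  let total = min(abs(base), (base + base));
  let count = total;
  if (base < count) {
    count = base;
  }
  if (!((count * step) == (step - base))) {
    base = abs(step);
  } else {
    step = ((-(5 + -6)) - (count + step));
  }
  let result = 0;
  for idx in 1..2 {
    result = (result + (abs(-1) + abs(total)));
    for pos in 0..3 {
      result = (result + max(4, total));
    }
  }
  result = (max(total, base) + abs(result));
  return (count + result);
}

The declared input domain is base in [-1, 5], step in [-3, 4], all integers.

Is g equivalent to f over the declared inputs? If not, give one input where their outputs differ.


Equivalent — the differences include min/max/abs usage differs, plus statement counts differ, plus arithmetic usage differs, plus constant usage differs, plus branching structure differs, plus comparison usage differs, yet no declared input distinguishes the two.
Tracing base=0, step=-1: f: total becomes 0; next count becomes 0; next (!((count * step) == (step - base))) evaluates to true; next base becomes 1; next result becomes 0; next at idx=1:; next result becomes 1; next at pos=0:; next result becomes 5; next at pos=1:; next result becomes 9; next at pos=2:; next result becomes 13; next result becomes 14; next final value 14 | g: total becomes 0; next count becomes 0; next (base < count) evaluates to false; next (!((count * step) == (step - base))) evaluates to true; next base becomes 1; next result becomes 0; next at idx=1:; next result becomes 1; next at pos=0:; next result becomes 5; next at pos=1:; next result becomes 9; next at pos=2:; next result becomes 13; next result becomes 14; next final value 14 — matching result 14.
Every one of the 56 inputs gives matching results.
verdict: equivalent


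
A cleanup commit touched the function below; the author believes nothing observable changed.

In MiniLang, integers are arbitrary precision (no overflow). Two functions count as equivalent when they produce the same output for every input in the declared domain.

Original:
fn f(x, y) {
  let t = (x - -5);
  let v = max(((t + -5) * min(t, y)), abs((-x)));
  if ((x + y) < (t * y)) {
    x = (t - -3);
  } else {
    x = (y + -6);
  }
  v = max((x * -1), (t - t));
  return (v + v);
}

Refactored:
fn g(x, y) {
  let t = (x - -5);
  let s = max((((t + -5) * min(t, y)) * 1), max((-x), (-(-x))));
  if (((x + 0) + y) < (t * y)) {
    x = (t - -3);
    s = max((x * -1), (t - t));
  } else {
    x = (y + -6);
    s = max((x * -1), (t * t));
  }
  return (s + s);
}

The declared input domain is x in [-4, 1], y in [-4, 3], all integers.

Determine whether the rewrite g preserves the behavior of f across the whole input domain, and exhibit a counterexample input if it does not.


Consider the input x=-2, y=-2.
f: t = 3; v = 4; ((x + y) < (t * y)) -> false; x = -8; v = 8; return 16
g: t = 3; s = 4; (((x + 0) + y) < (t * y)) -> false; x = -8; s = 9; return 18
16 vs 18 — the two versions disagree here.
verdict: not equivalent; witness: x=-2, y=-2


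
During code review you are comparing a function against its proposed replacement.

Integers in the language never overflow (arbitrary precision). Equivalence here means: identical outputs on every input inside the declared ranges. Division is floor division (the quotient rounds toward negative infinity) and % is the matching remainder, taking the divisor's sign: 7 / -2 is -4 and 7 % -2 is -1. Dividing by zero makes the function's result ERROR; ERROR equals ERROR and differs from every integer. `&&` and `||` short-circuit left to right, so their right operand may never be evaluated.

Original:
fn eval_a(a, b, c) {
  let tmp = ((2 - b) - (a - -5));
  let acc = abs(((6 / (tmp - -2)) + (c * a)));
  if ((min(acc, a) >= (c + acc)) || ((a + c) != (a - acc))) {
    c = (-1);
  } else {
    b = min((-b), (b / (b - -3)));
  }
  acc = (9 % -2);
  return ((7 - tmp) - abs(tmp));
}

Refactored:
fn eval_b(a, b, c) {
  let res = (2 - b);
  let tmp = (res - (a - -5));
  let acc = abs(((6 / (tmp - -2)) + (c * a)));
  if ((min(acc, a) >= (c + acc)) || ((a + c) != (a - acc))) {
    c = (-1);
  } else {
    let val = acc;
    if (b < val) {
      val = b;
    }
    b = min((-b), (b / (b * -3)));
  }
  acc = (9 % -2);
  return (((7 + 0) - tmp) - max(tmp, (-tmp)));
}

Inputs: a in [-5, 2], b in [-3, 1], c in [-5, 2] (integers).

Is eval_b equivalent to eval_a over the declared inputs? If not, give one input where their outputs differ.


Try a=-5, b=-3, c=0.
eval_a: tmp = 5; acc = 0; ((min(acc, a) >= (c + acc)) || ((a + c) != (a - acc))) -> false; division by zero -> ERROR
eval_b: res = 5; tmp = 5; acc = 0; ((min(acc, a) >= (c + acc)) || ((a + c) != (a - acc))) -> false; val = 0; (b < val) -> true; val = -3; b = -1; acc = -1; return -3
ERROR against -3: the behavior changed.
verdict: not equivalent; witness: a=-5, b=-3, c=0


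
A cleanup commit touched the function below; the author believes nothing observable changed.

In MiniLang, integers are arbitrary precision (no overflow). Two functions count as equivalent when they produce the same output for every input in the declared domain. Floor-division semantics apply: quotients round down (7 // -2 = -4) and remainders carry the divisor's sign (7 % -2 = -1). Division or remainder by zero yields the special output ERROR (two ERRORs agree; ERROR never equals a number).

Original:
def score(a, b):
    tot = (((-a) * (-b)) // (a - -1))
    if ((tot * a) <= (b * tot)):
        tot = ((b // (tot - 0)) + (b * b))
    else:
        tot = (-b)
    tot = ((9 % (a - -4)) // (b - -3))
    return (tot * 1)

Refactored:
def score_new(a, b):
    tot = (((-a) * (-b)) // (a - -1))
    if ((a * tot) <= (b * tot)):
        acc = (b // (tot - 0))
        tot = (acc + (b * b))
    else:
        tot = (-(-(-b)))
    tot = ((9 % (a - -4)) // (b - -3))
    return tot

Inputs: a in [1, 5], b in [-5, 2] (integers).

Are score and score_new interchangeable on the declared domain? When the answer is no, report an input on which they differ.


The two versions differ — the changes include local variable names differ; and constant usage differs; and arithmetic usage differs; and statement counts differ.
One worked example (a=5, b=-1) — score: tot=-1, then ((tot * a) <= (b * tot)) is true, then tot=2, then tot=0, then returns 0; score_new: tot=-1, then ((a * tot) <= (b * tot)) is true, then acc=1, then tot=2, then tot=0, then returns 0; agreement on 0.
An exhaustive pass over the 40 declared inputs shows identical outputs.
verdict: equivalent


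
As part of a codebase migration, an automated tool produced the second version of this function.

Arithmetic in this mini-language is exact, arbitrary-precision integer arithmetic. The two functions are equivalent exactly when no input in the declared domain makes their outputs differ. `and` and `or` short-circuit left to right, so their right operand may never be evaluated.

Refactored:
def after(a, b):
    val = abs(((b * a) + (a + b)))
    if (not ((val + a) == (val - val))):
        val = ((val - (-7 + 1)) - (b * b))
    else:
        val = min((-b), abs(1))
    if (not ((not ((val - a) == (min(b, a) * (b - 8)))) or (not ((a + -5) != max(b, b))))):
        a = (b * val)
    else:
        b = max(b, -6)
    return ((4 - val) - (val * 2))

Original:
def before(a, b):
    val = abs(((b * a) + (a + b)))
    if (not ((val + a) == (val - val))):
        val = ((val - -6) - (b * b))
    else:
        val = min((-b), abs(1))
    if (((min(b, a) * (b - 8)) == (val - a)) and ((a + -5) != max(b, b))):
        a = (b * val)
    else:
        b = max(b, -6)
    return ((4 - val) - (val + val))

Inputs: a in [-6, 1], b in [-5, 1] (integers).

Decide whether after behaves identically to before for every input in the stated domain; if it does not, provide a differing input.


Reading the diff, among the changes: boolean connective usage differs; also constant usage differs; also arithmetic usage differs.
As a probe, take a=-2, b=0: before runs val := 2 | (not ((val + a) == (val - val))): false | val := 0 | (((min(b, a) * (b - 8)) == (val - a)) and ((a + -5) != max(b, b))): false | b := 0 | result 4; after runs val := 2 | (not ((val + a) == (val - val))): false | val := 0 | (not ((not ((val - a) == (min(b, a) * (b - 8)))) or (not ((a + -5) != max(b, b))))): false | b := 0 | result 4; both end at 4.
Across all 56 domain points the two functions coincide.
verdict: equivalent


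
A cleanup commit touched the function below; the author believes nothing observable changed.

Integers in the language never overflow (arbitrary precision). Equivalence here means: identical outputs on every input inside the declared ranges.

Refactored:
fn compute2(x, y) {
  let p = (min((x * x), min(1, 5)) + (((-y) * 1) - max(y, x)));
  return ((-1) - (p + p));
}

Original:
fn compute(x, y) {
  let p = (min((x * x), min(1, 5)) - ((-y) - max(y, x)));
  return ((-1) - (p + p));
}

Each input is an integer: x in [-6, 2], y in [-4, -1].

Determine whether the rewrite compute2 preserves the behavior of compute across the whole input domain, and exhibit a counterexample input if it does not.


At x=-6, y=-4: compute gives 13, compute2 gives -19.
verdict: not equivalent; witness: x=-6, y=-4


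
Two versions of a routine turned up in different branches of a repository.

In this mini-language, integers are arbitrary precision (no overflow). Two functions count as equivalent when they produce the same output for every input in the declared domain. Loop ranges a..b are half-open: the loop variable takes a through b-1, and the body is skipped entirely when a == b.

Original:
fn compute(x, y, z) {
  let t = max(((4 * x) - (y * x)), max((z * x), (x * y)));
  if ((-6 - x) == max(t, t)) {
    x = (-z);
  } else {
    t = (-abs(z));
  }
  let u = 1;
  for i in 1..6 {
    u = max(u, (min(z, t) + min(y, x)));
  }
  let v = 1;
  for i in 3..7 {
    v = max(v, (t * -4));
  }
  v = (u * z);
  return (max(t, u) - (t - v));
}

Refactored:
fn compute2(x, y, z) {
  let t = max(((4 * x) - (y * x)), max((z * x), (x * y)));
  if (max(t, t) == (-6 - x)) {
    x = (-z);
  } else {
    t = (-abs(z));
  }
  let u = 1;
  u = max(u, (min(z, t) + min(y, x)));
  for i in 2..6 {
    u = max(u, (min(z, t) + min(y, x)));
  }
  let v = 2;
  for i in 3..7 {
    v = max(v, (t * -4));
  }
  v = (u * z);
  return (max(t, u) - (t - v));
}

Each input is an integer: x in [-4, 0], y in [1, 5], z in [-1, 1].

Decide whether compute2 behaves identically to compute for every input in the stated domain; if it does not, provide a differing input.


Equivalent. Although `1` became `2`, no input in the stated domain can expose it.
Every one of the 75 inputs gives matching results.
One worked example (x=-3, y=4, z=-1) — compute: t = 3; ((-6 - x) == max(t, t)) -> false; t = -1; u = 1; [i=1]; u = 1; [i=2]; u = 1; [i=3]; u = 1; [i=4]; u = 1; [i=5]; u = 1; v = 1; [i=3]; v = 4; [i=4]; v = 4; [i=5]; v = 4; [i=6]; v = 4; v = -1; return 1; compute2: t = 3; (max(t, t) == (-6 - x)) -> false; t = -1; u = 1; u = 1; [i=2]; u = 1; [i=3]; u = 1; [i=4]; u = 1; [i=5]; u = 1; v = 2; [i=3]; v = 4; [i=4]; v = 4; [i=5]; v = 4; [i=6]; v = 4; v = -1; return 1; agreement on 1.
verdict: equivalent


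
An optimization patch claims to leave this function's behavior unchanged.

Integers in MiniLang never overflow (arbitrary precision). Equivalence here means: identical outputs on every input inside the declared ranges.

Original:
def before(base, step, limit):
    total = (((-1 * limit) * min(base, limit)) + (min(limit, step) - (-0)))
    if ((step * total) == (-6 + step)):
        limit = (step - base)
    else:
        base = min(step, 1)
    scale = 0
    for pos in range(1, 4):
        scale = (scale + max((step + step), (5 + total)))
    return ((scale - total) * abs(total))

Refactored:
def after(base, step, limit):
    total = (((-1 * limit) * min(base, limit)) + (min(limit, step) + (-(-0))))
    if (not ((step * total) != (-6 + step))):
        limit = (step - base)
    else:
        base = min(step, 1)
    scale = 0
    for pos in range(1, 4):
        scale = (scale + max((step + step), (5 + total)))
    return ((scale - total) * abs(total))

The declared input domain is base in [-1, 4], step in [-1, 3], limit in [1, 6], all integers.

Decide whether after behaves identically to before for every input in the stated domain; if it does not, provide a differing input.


Side by side, the visible changes include: arithmetic usage differs; and boolean connective usage differs; and comparison usage differs.
As a probe, take base=4, step=2, limit=4: before runs total := -14 | ((step * total) == (-6 + step)): false | base := 1 | scale := 0 | iter pos=1: | scale := 4 | iter pos=2: | scale := 8 | iter pos=3: | scale := 12 | result 364; after runs total := -14 | (not ((step * total) != (-6 + step))): false | base := 1 | scale := 0 | iter pos=1: | scale := 4 | iter pos=2: | scale := 8 | iter pos=3: | scale := 12 | result 364; both end at 364.
Every one of the 180 inputs gives matching results.
verdict: equivalent


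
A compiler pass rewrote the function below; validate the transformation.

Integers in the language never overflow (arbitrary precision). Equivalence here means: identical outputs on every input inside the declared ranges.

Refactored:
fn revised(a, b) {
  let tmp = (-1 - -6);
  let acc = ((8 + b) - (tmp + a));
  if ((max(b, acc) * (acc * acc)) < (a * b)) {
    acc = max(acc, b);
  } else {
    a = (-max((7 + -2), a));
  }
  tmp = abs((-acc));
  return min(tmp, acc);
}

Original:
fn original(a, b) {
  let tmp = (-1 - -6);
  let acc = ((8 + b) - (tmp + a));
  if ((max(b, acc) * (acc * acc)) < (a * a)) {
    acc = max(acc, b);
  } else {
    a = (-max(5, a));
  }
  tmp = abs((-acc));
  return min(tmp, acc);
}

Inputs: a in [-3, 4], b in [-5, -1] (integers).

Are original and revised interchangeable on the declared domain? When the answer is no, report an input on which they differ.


There is a counterexample at a=4, b=-1: -1 on one side, -2 on the other.
original: tmp=5, then acc=-2, then ((max(b, acc) * (acc * acc)) < (a * a)) is true, then acc=-1, then tmp=1, then returns -1
revised: tmp=5, then acc=-2, then ((max(b, acc) * (acc * acc)) < (a * b)) is false, then a=-5, then tmp=2, then returns -2
verdict: not equivalent; witness: a=4, b=-1


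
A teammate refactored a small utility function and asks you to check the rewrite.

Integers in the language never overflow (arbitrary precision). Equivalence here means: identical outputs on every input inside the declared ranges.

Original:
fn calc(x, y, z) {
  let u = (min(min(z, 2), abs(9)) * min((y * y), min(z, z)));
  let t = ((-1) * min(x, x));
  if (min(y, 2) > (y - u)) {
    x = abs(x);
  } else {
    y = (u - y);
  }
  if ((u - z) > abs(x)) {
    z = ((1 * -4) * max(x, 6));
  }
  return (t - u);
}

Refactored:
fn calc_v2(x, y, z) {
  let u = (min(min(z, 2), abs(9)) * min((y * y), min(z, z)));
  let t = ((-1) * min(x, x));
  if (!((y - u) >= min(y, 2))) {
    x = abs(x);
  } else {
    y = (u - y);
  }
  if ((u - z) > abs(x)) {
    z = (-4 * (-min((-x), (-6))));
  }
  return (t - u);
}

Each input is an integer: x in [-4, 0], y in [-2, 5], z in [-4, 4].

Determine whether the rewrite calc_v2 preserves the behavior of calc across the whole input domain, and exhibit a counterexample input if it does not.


Behavior is preserved: although boolean connective usage differs, and min/max/abs usage differs, and constant usage differs, and arithmetic usage differs, and comparison usage differs, the outputs never diverge.
As a probe, take x=-1, y=5, z=1: calc runs u becomes 1; next t becomes 1; next (min(y, 2) > (y - u)) evaluates to false; next y becomes -4; next ((u - z) > abs(x)) evaluates to false; next final value 0; calc_v2 runs u becomes 1; next t becomes 1; next (!((y - u) >= min(y, 2))) evaluates to false; next y becomes -4; next ((u - z) > abs(x)) evaluates to false; next final value 0; both end at 0.
Every one of the 360 inputs gives matching results.
verdict: equivalent


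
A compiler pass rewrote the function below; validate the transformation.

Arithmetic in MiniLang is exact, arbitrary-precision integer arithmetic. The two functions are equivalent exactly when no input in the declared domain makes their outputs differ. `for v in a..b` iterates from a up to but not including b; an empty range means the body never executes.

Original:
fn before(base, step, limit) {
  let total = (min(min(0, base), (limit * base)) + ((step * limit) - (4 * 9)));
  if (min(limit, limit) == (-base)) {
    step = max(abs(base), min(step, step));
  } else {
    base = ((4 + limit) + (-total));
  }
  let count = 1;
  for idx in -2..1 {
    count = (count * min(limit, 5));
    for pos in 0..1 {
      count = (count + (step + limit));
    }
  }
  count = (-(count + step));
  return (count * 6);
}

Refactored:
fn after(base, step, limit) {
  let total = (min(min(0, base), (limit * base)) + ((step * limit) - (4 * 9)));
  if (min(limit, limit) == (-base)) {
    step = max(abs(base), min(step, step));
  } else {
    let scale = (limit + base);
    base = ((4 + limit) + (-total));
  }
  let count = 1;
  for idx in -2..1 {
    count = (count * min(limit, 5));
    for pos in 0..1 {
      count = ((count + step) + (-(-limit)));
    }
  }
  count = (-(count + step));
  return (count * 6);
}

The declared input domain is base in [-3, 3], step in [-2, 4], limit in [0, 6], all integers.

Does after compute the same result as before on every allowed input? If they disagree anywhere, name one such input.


Equivalent — the differences include local variable names differ, and arithmetic usage differs, and statement counts differ, yet no declared input distinguishes the two.
Spot check at base=0, step=4, limit=1 — before: total = -32; (min(limit, limit) == (-base)) -> false; base = 37; count = 1; [idx=-2]; count = 1; [pos=0]; count = 6; [idx=-1]; count = 6; [pos=0]; count = 11; [idx=0]; count = 11; [pos=0]; count = 16; count = -20; return -120. after: total = -32; (min(limit, limit) == (-base)) -> false; scale = 1; base = 37; count = 1; [idx=-2]; count = 1; [pos=0]; count = 6; [idx=-1]; count = 6; [pos=0]; count = 11; [idx=0]; count = 11; [pos=0]; count = 16; count = -20; return -120. Both give -120.
An exhaustive pass over the 343 declared inputs shows identical outputs.
verdict: equivalent


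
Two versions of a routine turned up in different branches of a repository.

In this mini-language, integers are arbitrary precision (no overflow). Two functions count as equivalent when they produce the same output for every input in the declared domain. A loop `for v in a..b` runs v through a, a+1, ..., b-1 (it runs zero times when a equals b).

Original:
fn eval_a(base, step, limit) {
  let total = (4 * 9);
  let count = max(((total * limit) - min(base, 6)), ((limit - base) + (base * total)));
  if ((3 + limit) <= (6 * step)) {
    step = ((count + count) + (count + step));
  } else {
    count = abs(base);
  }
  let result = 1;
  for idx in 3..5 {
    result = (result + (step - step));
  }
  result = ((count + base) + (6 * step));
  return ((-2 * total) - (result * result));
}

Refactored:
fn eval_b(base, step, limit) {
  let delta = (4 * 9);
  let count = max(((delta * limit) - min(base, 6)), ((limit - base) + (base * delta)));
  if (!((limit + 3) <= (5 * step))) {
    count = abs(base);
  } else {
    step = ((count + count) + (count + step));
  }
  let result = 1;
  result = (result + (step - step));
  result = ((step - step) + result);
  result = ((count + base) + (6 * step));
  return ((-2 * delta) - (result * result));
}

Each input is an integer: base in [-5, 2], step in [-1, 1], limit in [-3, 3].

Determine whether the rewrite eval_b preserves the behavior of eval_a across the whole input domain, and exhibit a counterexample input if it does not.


Evaluate both at base=-5, step=1, limit=3.
eval_a: total = 36; count = 113; ((3 + limit) <= (6 * step)) -> true; step = 340; result = 1; [idx=3]; result = 1; [idx=4]; result = 1; result = 2148; return -4613976
eval_b: delta = 36; count = 113; (!((limit + 3) <= (5 * step))) -> true; count = 5; result = 1; result = 1; result = 1; result = 6; return -108
-4613976 against -108: the behavior changed.
verdict: not equivalent; witness: base=-5, step=1, limit=3
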